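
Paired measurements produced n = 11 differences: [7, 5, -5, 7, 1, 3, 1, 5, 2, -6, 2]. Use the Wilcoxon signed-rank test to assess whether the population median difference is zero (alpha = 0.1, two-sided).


Step 1: Drop any zero differences (none here) and take |d_i|.
|d| = [7, 5, 5, 7, 1, 3, 1, 5, 2, 6, 2]
Step 2: Midrank |d_i| (ties get averaged ranks).
ranks: |7|->10.5, |5|->7, |5|->7, |7|->10.5, |1|->1.5, |3|->5, |1|->1.5, |5|->7, |2|->3.5, |6|->9, |2|->3.5
Step 3: Attach original signs; sum ranks with positive sign and with negative sign.
W+ = 10.5 + 7 + 10.5 + 1.5 + 5 + 1.5 + 7 + 3.5 + 3.5 = 50
W- = 7 + 9 = 16
(Check: W+ + W- = 66 should equal n(n+1)/2 = 66.)
Step 4: Test statistic W = min(W+, W-) = 16.
Step 5: Ties in |d|, so use the tie-corrected normal approximation.
        E[W] = n(n+1)/4 = 11*12/4 = 33.
        Tie groups: |d|=1 (t=2), |d|=2 (t=2), |d|=5 (t=3), |d|=7 (t=2); sum(t^3 - t) = 42.
        Var[W] = n(n+1)(2n+1)/24 - sum(t^3-t)/48 = 3036/24 - 42/48 = 125.625.
        z = (W - E[W]) / sqrt(Var[W]) = (16 - 33) / 11.2083 = -1.5167.
        Two-sided p = 2*Phi(z) = 0.129333.
Step 6: alpha = 0.1. fail to reject H0.

W+ = 50, W- = 16, W = min = 16, p = 0.129333, fail to reject H0.


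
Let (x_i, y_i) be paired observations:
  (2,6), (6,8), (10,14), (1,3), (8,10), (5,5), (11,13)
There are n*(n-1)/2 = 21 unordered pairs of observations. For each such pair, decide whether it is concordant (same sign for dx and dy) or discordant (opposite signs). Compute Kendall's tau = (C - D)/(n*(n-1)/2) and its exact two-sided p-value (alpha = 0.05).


Step 1: Enumerate the 21 unordered pairs (i,j) with i<j and classify each by sign(x_j-x_i) * sign(y_j-y_i).
  (1,2):dx=+4,dy=+2->C; (1,3):dx=+8,dy=+8->C; (1,4):dx=-1,dy=-3->C; (1,5):dx=+6,dy=+4->C
  (1,6):dx=+3,dy=-1->D; (1,7):dx=+9,dy=+7->C; (2,3):dx=+4,dy=+6->C; (2,4):dx=-5,dy=-5->C
  (2,5):dx=+2,dy=+2->C; (2,6):dx=-1,dy=-3->C; (2,7):dx=+5,dy=+5->C; (3,4):dx=-9,dy=-11->C
  (3,5):dx=-2,dy=-4->C; (3,6):dx=-5,dy=-9->C; (3,7):dx=+1,dy=-1->D; (4,5):dx=+7,dy=+7->C
  (4,6):dx=+4,dy=+2->C; (4,7):dx=+10,dy=+10->C; (5,6):dx=-3,dy=-5->C; (5,7):dx=+3,dy=+3->C
  (6,7):dx=+6,dy=+8->C
Step 2: C = 19, D = 2, total pairs = 21.
Step 3: tau = (C - D)/(n(n-1)/2) = (19 - 2)/21 = 0.809524.
Step 4: Exact two-sided p-value (enumerate n! = 5040 permutations of y under H0): p = 0.010714.
Step 5: alpha = 0.05. reject H0.

tau_b = 0.8095 (C=19, D=2), p = 0.010714, reject H0.


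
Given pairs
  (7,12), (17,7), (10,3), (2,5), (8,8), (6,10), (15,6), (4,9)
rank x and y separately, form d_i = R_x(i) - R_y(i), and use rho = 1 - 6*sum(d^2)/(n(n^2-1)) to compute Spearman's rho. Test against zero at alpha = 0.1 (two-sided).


Step 1: Rank x and y separately (midranks; no ties here).
rank(x): 7->4, 17->8, 10->6, 2->1, 8->5, 6->3, 15->7, 4->2
rank(y): 12->8, 7->4, 3->1, 5->2, 8->5, 10->7, 6->3, 9->6
Step 2: d_i = R_x(i) - R_y(i); compute d_i^2.
  (4-8)^2=16, (8-4)^2=16, (6-1)^2=25, (1-2)^2=1, (5-5)^2=0, (3-7)^2=16, (7-3)^2=16, (2-6)^2=16
sum(d^2) = 106.
Step 3: rho = 1 - 6*106 / (8*(8^2 - 1)) = 1 - 636/504 = -0.261905.
Step 4: Under H0, t = rho * sqrt((n-2)/(1-rho^2)) = -0.6647 ~ t(6).
Step 5: Two-sided p-value from the t-distribution with 6 df = 0.530923.
Step 6: alpha = 0.1. fail to reject H0.

rho = -0.2619, p = 0.530923, fail to reject H0 at alpha = 0.1.


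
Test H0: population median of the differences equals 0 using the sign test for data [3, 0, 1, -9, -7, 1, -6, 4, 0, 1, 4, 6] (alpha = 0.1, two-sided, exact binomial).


Step 1: Discard zero differences. Original n = 12; n_eff = number of nonzero differences = 10.
Nonzero differences (with sign): +3, +1, -9, -7, +1, -6, +4, +1, +4, +6
Step 2: Count signs: positive = 7, negative = 3.
Step 3: Under H0: P(positive) = 0.5, so the number of positives S ~ Bin(10, 0.5).
Step 4: Two-sided exact p-value = sum of Bin(10,0.5) probabilities at or below the observed probability = 0.343750.
Step 5: alpha = 0.1. fail to reject H0.

n_eff = 10, pos = 7, neg = 3, p = 0.343750, fail to reject H0.


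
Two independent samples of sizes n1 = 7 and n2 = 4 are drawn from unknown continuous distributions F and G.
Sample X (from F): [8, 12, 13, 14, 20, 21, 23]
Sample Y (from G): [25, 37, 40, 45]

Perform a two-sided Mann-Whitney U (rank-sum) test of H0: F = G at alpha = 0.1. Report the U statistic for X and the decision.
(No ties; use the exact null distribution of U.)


Step 1: Combine and sort all 11 observations; assign midranks.
sorted (value, group): (8,X), (12,X), (13,X), (14,X), (20,X), (21,X), (23,X), (25,Y), (37,Y), (40,Y), (45,Y)
ranks: 8->1, 12->2, 13->3, 14->4, 20->5, 21->6, 23->7, 25->8, 37->9, 40->10, 45->11
Step 2: Rank sum for X: R1 = 1 + 2 + 3 + 4 + 5 + 6 + 7 = 28.
Step 3: U_X = R1 - n1(n1+1)/2 = 28 - 7*8/2 = 28 - 28 = 0.
       U_Y = n1*n2 - U_X = 28 - 0 = 28.
Step 4: No ties, so the exact null distribution of U (based on enumerating the C(11,7) = 330 equally likely rank assignments) gives the two-sided p-value.
Step 5: p-value = 0.006061; compare to alpha = 0.1. reject H0.

U_X = 0, p = 0.006061, reject H0 at alpha = 0.1.


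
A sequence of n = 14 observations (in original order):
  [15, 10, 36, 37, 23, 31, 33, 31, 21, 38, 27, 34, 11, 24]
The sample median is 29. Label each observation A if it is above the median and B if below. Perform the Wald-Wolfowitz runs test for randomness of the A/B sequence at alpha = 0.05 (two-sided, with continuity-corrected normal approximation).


Step 1: Compute median = 29; label A = above, B = below.
Labels in order: BBAABAAABABABB  (n_A = 7, n_B = 7)
Step 2: Count runs R = 9.
Step 3: Under H0 (random ordering), E[R] = 2*n_A*n_B/(n_A+n_B) + 1 = 2*7*7/14 + 1 = 8.0000.
        Var[R] = 2*n_A*n_B*(2*n_A*n_B - n_A - n_B) / ((n_A+n_B)^2 * (n_A+n_B-1)) = 8232/2548 = 3.2308.
        SD[R] = 1.7974.
Step 4: Continuity-corrected z = (R - 0.5 - E[R]) / SD[R] = (9 - 0.5 - 8.0000) / 1.7974 = 0.2782.
Step 5: Two-sided p-value via normal approximation = 2*(1 - Phi(|z|)) = 0.780879.
Step 6: alpha = 0.05. fail to reject H0.

R = 9, z = 0.2782, p = 0.780879, fail to reject H0.


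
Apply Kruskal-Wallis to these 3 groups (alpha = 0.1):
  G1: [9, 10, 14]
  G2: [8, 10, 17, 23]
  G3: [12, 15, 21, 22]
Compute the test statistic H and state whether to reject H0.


Step 1: Combine all N = 11 observations and assign midranks.
sorted (value, group, rank): (8,G2,1), (9,G1,2), (10,G1,3.5), (10,G2,3.5), (12,G3,5), (14,G1,6), (15,G3,7), (17,G2,8), (21,G3,9), (22,G3,10), (23,G2,11)
Step 2: Sum ranks within each group.
R_1 = 11.5 (n_1 = 3)
R_2 = 23.5 (n_2 = 4)
R_3 = 31 (n_3 = 4)
Step 3: H = 12/(N(N+1)) * sum(R_i^2/n_i) - 3(N+1)
     = 12/(11*12) * (11.5^2/3 + 23.5^2/4 + 31^2/4) - 3*12
     = 0.090909 * 422.396 - 36
     = 2.399621.
Step 4: Ties present; correction factor C = 1 - 6/(11^3 - 11) = 0.995455. Corrected H = 2.399621 / 0.995455 = 2.410578.
Step 5: Under H0, H ~ chi^2(2); p-value = 0.299605.
Step 6: alpha = 0.1. fail to reject H0.

H = 2.4106, df = 2, p = 0.299605, fail to reject H0.


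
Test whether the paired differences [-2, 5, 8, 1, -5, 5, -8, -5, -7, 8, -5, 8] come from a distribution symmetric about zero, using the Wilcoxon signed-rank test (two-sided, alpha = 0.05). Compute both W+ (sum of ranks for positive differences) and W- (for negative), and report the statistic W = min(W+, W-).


Step 1: Drop any zero differences (none here) and take |d_i|.
|d| = [2, 5, 8, 1, 5, 5, 8, 5, 7, 8, 5, 8]
Step 2: Midrank |d_i| (ties get averaged ranks).
ranks: |2|->2, |5|->5, |8|->10.5, |1|->1, |5|->5, |5|->5, |8|->10.5, |5|->5, |7|->8, |8|->10.5, |5|->5, |8|->10.5
Step 3: Attach original signs; sum ranks with positive sign and with negative sign.
W+ = 5 + 10.5 + 1 + 5 + 10.5 + 10.5 = 42.5
W- = 2 + 5 + 10.5 + 5 + 8 + 5 = 35.5
(Check: W+ + W- = 78 should equal n(n+1)/2 = 78.)
Step 4: Test statistic W = min(W+, W-) = 35.5.
Step 5: Ties in |d|, so use the tie-corrected normal approximation.
        E[W] = n(n+1)/4 = 12*13/4 = 39.
        Tie groups: |d|=5 (t=5), |d|=8 (t=4); sum(t^3 - t) = 180.
        Var[W] = n(n+1)(2n+1)/24 - sum(t^3-t)/48 = 3900/24 - 180/48 = 158.75.
        z = (W - E[W]) / sqrt(Var[W]) = (35.5 - 39) / 12.5996 = -0.2778.
        Two-sided p = 2*Phi(z) = 0.781176.
Step 6: alpha = 0.05. fail to reject H0.

W+ = 42.5, W- = 35.5, W = min = 35.5, p = 0.781176, fail to reject H0.


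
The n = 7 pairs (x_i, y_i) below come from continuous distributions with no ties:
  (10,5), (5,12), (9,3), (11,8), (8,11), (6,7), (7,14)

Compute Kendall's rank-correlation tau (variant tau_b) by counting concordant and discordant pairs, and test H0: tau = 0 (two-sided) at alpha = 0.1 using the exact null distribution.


Step 1: Enumerate the 21 unordered pairs (i,j) with i<j and classify each by sign(x_j-x_i) * sign(y_j-y_i).
  (1,2):dx=-5,dy=+7->D; (1,3):dx=-1,dy=-2->C; (1,4):dx=+1,dy=+3->C; (1,5):dx=-2,dy=+6->D
  (1,6):dx=-4,dy=+2->D; (1,7):dx=-3,dy=+9->D; (2,3):dx=+4,dy=-9->D; (2,4):dx=+6,dy=-4->D
  (2,5):dx=+3,dy=-1->D; (2,6):dx=+1,dy=-5->D; (2,7):dx=+2,dy=+2->C; (3,4):dx=+2,dy=+5->C
  (3,5):dx=-1,dy=+8->D; (3,6):dx=-3,dy=+4->D; (3,7):dx=-2,dy=+11->D; (4,5):dx=-3,dy=+3->D
  (4,6):dx=-5,dy=-1->C; (4,7):dx=-4,dy=+6->D; (5,6):dx=-2,dy=-4->C; (5,7):dx=-1,dy=+3->D
  (6,7):dx=+1,dy=+7->C
Step 2: C = 7, D = 14, total pairs = 21.
Step 3: tau = (C - D)/(n(n-1)/2) = (7 - 14)/21 = -0.333333.
Step 4: Exact two-sided p-value (enumerate n! = 5040 permutations of y under H0): p = 0.381349.
Step 5: alpha = 0.1. fail to reject H0.

tau_b = -0.3333 (C=7, D=14), p = 0.381349, fail to reject H0.


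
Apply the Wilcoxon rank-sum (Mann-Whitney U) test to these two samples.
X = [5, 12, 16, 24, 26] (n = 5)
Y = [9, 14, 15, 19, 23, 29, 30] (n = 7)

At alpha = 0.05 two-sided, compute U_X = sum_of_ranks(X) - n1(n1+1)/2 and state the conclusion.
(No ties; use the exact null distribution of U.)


Step 1: Combine and sort all 12 observations; assign midranks.
sorted (value, group): (5,X), (9,Y), (12,X), (14,Y), (15,Y), (16,X), (19,Y), (23,Y), (24,X), (26,X), (29,Y), (30,Y)
ranks: 5->1, 9->2, 12->3, 14->4, 15->5, 16->6, 19->7, 23->8, 24->9, 26->10, 29->11, 30->12
Step 2: Rank sum for X: R1 = 1 + 3 + 6 + 9 + 10 = 29.
Step 3: U_X = R1 - n1(n1+1)/2 = 29 - 5*6/2 = 29 - 15 = 14.
       U_Y = n1*n2 - U_X = 35 - 14 = 21.
Step 4: No ties, so the exact null distribution of U (based on enumerating the C(12,5) = 792 equally likely rank assignments) gives the two-sided p-value.
Step 5: p-value = 0.638889; compare to alpha = 0.05. fail to reject H0.

U_X = 14, p = 0.638889, fail to reject H0 at alpha = 0.05.


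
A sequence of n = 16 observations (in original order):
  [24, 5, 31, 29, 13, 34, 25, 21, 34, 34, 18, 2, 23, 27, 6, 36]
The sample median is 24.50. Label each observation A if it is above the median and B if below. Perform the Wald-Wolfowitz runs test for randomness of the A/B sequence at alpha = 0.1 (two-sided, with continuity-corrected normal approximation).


Step 1: Compute median = 24.50; label A = above, B = below.
Labels in order: BBAABAABAABBBABA  (n_A = 8, n_B = 8)
Step 2: Count runs R = 10.
Step 3: Under H0 (random ordering), E[R] = 2*n_A*n_B/(n_A+n_B) + 1 = 2*8*8/16 + 1 = 9.0000.
        Var[R] = 2*n_A*n_B*(2*n_A*n_B - n_A - n_B) / ((n_A+n_B)^2 * (n_A+n_B-1)) = 14336/3840 = 3.7333.
        SD[R] = 1.9322.
Step 4: Continuity-corrected z = (R - 0.5 - E[R]) / SD[R] = (10 - 0.5 - 9.0000) / 1.9322 = 0.2588.
Step 5: Two-sided p-value via normal approximation = 2*(1 - Phi(|z|)) = 0.795809.
Step 6: alpha = 0.1. fail to reject H0.

R = 10, z = 0.2588, p = 0.795809, fail to reject H0.


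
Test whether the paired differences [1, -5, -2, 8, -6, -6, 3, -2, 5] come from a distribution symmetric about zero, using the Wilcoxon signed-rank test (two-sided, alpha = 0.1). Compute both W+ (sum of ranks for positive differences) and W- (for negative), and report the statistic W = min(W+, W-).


Step 1: Drop any zero differences (none here) and take |d_i|.
|d| = [1, 5, 2, 8, 6, 6, 3, 2, 5]
Step 2: Midrank |d_i| (ties get averaged ranks).
ranks: |1|->1, |5|->5.5, |2|->2.5, |8|->9, |6|->7.5, |6|->7.5, |3|->4, |2|->2.5, |5|->5.5
Step 3: Attach original signs; sum ranks with positive sign and with negative sign.
W+ = 1 + 9 + 4 + 5.5 = 19.5
W- = 5.5 + 2.5 + 7.5 + 7.5 + 2.5 = 25.5
(Check: W+ + W- = 45 should equal n(n+1)/2 = 45.)
Step 4: Test statistic W = min(W+, W-) = 19.5.
Step 5: Ties in |d|, so use the tie-corrected normal approximation.
        E[W] = n(n+1)/4 = 9*10/4 = 22.5.
        Tie groups: |d|=2 (t=2), |d|=5 (t=2), |d|=6 (t=2); sum(t^3 - t) = 18.
        Var[W] = n(n+1)(2n+1)/24 - sum(t^3-t)/48 = 1710/24 - 18/48 = 70.875.
        z = (W - E[W]) / sqrt(Var[W]) = (19.5 - 22.5) / 8.4187 = -0.3563.
        Two-sided p = 2*Phi(z) = 0.721580.
Step 6: alpha = 0.1. fail to reject H0.

W+ = 19.5, W- = 25.5, W = min = 19.5, p = 0.721580, fail to reject H0.


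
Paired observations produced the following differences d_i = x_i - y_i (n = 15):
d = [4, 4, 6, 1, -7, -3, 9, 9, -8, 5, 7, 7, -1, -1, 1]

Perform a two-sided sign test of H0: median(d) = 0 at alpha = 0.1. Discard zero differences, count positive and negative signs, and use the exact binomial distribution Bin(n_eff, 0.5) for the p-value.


Step 1: Discard zero differences. Original n = 15; n_eff = number of nonzero differences = 15.
Nonzero differences (with sign): +4, +4, +6, +1, -7, -3, +9, +9, -8, +5, +7, +7, -1, -1, +1
Step 2: Count signs: positive = 10, negative = 5.
Step 3: Under H0: P(positive) = 0.5, so the number of positives S ~ Bin(15, 0.5).
Step 4: Two-sided exact p-value = sum of Bin(15,0.5) probabilities at or below the observed probability = 0.301758.
Step 5: alpha = 0.1. fail to reject H0.

n_eff = 15, pos = 10, neg = 5, p = 0.301758, fail to reject H0.


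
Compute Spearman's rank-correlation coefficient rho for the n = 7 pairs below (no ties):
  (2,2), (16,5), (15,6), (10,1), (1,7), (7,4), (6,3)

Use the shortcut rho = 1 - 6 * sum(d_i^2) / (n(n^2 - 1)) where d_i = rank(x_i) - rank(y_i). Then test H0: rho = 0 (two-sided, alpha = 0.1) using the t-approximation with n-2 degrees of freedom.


Step 1: Rank x and y separately (midranks; no ties here).
rank(x): 2->2, 16->7, 15->6, 10->5, 1->1, 7->4, 6->3
rank(y): 2->2, 5->5, 6->6, 1->1, 7->7, 4->4, 3->3
Step 2: d_i = R_x(i) - R_y(i); compute d_i^2.
  (2-2)^2=0, (7-5)^2=4, (6-6)^2=0, (5-1)^2=16, (1-7)^2=36, (4-4)^2=0, (3-3)^2=0
sum(d^2) = 56.
Step 3: rho = 1 - 6*56 / (7*(7^2 - 1)) = 1 - 336/336 = 0.000000.
Step 4: Under H0, t = rho * sqrt((n-2)/(1-rho^2)) = 0.0000 ~ t(5).
Step 5: Two-sided p-value from the t-distribution with 5 df = 1.000000.
Step 6: alpha = 0.1. fail to reject H0.

rho = 0.0000, p = 1.000000, fail to reject H0 at alpha = 0.1.


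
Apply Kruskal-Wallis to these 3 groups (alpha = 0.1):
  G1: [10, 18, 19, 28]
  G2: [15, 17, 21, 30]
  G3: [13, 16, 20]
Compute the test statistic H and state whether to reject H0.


Step 1: Combine all N = 11 observations and assign midranks.
sorted (value, group, rank): (10,G1,1), (13,G3,2), (15,G2,3), (16,G3,4), (17,G2,5), (18,G1,6), (19,G1,7), (20,G3,8), (21,G2,9), (28,G1,10), (30,G2,11)
Step 2: Sum ranks within each group.
R_1 = 24 (n_1 = 4)
R_2 = 28 (n_2 = 4)
R_3 = 14 (n_3 = 3)
Step 3: H = 12/(N(N+1)) * sum(R_i^2/n_i) - 3(N+1)
     = 12/(11*12) * (24^2/4 + 28^2/4 + 14^2/3) - 3*12
     = 0.090909 * 405.333 - 36
     = 0.848485.
Step 4: No ties, so H is used without correction.
Step 5: Under H0, H ~ chi^2(2); p-value = 0.654265.
Step 6: alpha = 0.1. fail to reject H0.

H = 0.8485, df = 2, p = 0.654265, fail to reject H0.


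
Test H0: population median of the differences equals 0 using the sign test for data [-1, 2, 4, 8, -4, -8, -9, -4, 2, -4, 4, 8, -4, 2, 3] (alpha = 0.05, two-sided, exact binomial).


Step 1: Discard zero differences. Original n = 15; n_eff = number of nonzero differences = 15.
Nonzero differences (with sign): -1, +2, +4, +8, -4, -8, -9, -4, +2, -4, +4, +8, -4, +2, +3
Step 2: Count signs: positive = 8, negative = 7.
Step 3: Under H0: P(positive) = 0.5, so the number of positives S ~ Bin(15, 0.5).
Step 4: Two-sided exact p-value = sum of Bin(15,0.5) probabilities at or below the observed probability = 1.000000.
Step 5: alpha = 0.05. fail to reject H0.

n_eff = 15, pos = 8, neg = 7, p = 1.000000, fail to reject H0.


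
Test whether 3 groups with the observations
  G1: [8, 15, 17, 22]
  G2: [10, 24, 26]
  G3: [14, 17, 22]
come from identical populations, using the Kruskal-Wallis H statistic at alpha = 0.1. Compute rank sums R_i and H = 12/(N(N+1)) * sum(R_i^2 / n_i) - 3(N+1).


Step 1: Combine all N = 10 observations and assign midranks.
sorted (value, group, rank): (8,G1,1), (10,G2,2), (14,G3,3), (15,G1,4), (17,G1,5.5), (17,G3,5.5), (22,G1,7.5), (22,G3,7.5), (24,G2,9), (26,G2,10)
Step 2: Sum ranks within each group.
R_1 = 18 (n_1 = 4)
R_2 = 21 (n_2 = 3)
R_3 = 16 (n_3 = 3)
Step 3: H = 12/(N(N+1)) * sum(R_i^2/n_i) - 3(N+1)
     = 12/(10*11) * (18^2/4 + 21^2/3 + 16^2/3) - 3*11
     = 0.109091 * 313.333 - 33
     = 1.181818.
Step 4: Ties present; correction factor C = 1 - 12/(10^3 - 10) = 0.987879. Corrected H = 1.181818 / 0.987879 = 1.196319.
Step 5: Under H0, H ~ chi^2(2); p-value = 0.549823.
Step 6: alpha = 0.1. fail to reject H0.

H = 1.1963, df = 2, p = 0.549823, fail to reject H0.


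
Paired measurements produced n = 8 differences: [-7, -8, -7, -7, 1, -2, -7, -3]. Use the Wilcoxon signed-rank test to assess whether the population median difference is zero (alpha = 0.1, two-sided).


Step 1: Drop any zero differences (none here) and take |d_i|.
|d| = [7, 8, 7, 7, 1, 2, 7, 3]
Step 2: Midrank |d_i| (ties get averaged ranks).
ranks: |7|->5.5, |8|->8, |7|->5.5, |7|->5.5, |1|->1, |2|->2, |7|->5.5, |3|->3
Step 3: Attach original signs; sum ranks with positive sign and with negative sign.
W+ = 1 = 1
W- = 5.5 + 8 + 5.5 + 5.5 + 2 + 5.5 + 3 = 35
(Check: W+ + W- = 36 should equal n(n+1)/2 = 36.)
Step 4: Test statistic W = min(W+, W-) = 1.
Step 5: Ties in |d|, so use the tie-corrected normal approximation.
        E[W] = n(n+1)/4 = 8*9/4 = 18.
        Tie groups: |d|=7 (t=4); sum(t^3 - t) = 60.
        Var[W] = n(n+1)(2n+1)/24 - sum(t^3-t)/48 = 1224/24 - 60/48 = 49.75.
        z = (W - E[W]) / sqrt(Var[W]) = (1 - 18) / 7.0534 = -2.4102.
        Two-sided p = 2*Phi(z) = 0.015944.
Step 6: alpha = 0.1. reject H0.

W+ = 1, W- = 35, W = min = 1, p = 0.015944, reject H0.


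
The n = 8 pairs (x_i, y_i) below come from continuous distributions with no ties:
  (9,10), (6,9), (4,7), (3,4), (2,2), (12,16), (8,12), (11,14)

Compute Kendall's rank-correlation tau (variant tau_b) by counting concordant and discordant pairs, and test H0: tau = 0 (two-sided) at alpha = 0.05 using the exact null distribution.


Step 1: Enumerate the 28 unordered pairs (i,j) with i<j and classify each by sign(x_j-x_i) * sign(y_j-y_i).
  (1,2):dx=-3,dy=-1->C; (1,3):dx=-5,dy=-3->C; (1,4):dx=-6,dy=-6->C; (1,5):dx=-7,dy=-8->C
  (1,6):dx=+3,dy=+6->C; (1,7):dx=-1,dy=+2->D; (1,8):dx=+2,dy=+4->C; (2,3):dx=-2,dy=-2->C
  (2,4):dx=-3,dy=-5->C; (2,5):dx=-4,dy=-7->C; (2,6):dx=+6,dy=+7->C; (2,7):dx=+2,dy=+3->C
  (2,8):dx=+5,dy=+5->C; (3,4):dx=-1,dy=-3->C; (3,5):dx=-2,dy=-5->C; (3,6):dx=+8,dy=+9->C
  (3,7):dx=+4,dy=+5->C; (3,8):dx=+7,dy=+7->C; (4,5):dx=-1,dy=-2->C; (4,6):dx=+9,dy=+12->C
  (4,7):dx=+5,dy=+8->C; (4,8):dx=+8,dy=+10->C; (5,6):dx=+10,dy=+14->C; (5,7):dx=+6,dy=+10->C
  (5,8):dx=+9,dy=+12->C; (6,7):dx=-4,dy=-4->C; (6,8):dx=-1,dy=-2->C; (7,8):dx=+3,dy=+2->C
Step 2: C = 27, D = 1, total pairs = 28.
Step 3: tau = (C - D)/(n(n-1)/2) = (27 - 1)/28 = 0.928571.
Step 4: Exact two-sided p-value (enumerate n! = 40320 permutations of y under H0): p = 0.000397.
Step 5: alpha = 0.05. reject H0.

tau_b = 0.9286 (C=27, D=1), p = 0.000397, reject H0.


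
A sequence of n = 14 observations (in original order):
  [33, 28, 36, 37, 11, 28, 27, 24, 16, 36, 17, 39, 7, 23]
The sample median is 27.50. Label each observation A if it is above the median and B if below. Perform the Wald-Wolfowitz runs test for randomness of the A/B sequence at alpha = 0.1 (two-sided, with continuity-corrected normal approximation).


Step 1: Compute median = 27.50; label A = above, B = below.
Labels in order: AAAABABBBABABB  (n_A = 7, n_B = 7)
Step 2: Count runs R = 8.
Step 3: Under H0 (random ordering), E[R] = 2*n_A*n_B/(n_A+n_B) + 1 = 2*7*7/14 + 1 = 8.0000.
        Var[R] = 2*n_A*n_B*(2*n_A*n_B - n_A - n_B) / ((n_A+n_B)^2 * (n_A+n_B-1)) = 8232/2548 = 3.2308.
        SD[R] = 1.7974.
Step 4: R = E[R], so z = 0 with no continuity correction.
Step 5: Two-sided p-value via normal approximation = 2*(1 - Phi(|z|)) = 1.000000.
Step 6: alpha = 0.1. fail to reject H0.

R = 8, z = 0.0000, p = 1.000000, fail to reject H0.


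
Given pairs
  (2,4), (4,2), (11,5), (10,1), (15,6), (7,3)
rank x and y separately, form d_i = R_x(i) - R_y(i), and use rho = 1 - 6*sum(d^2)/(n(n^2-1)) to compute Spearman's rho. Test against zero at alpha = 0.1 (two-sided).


Step 1: Rank x and y separately (midranks; no ties here).
rank(x): 2->1, 4->2, 11->5, 10->4, 15->6, 7->3
rank(y): 4->4, 2->2, 5->5, 1->1, 6->6, 3->3
Step 2: d_i = R_x(i) - R_y(i); compute d_i^2.
  (1-4)^2=9, (2-2)^2=0, (5-5)^2=0, (4-1)^2=9, (6-6)^2=0, (3-3)^2=0
sum(d^2) = 18.
Step 3: rho = 1 - 6*18 / (6*(6^2 - 1)) = 1 - 108/210 = 0.485714.
Step 4: Under H0, t = rho * sqrt((n-2)/(1-rho^2)) = 1.1113 ~ t(4).
Step 5: Two-sided p-value from the t-distribution with 4 df = 0.328723.
Step 6: alpha = 0.1. fail to reject H0.

rho = 0.4857, p = 0.328723, fail to reject H0 at alpha = 0.1.


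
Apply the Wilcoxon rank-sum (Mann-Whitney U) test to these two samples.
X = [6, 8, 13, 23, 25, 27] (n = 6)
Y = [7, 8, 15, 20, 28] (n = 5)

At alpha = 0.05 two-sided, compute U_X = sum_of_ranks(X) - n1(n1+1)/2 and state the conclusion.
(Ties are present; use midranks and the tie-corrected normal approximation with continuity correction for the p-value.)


Step 1: Combine and sort all 11 observations; assign midranks.
sorted (value, group): (6,X), (7,Y), (8,X), (8,Y), (13,X), (15,Y), (20,Y), (23,X), (25,X), (27,X), (28,Y)
ranks: 6->1, 7->2, 8->3.5, 8->3.5, 13->5, 15->6, 20->7, 23->8, 25->9, 27->10, 28->11
Step 2: Rank sum for X: R1 = 1 + 3.5 + 5 + 8 + 9 + 10 = 36.5.
Step 3: U_X = R1 - n1(n1+1)/2 = 36.5 - 6*7/2 = 36.5 - 21 = 15.5.
       U_Y = n1*n2 - U_X = 30 - 15.5 = 14.5.
Step 4: Ties are present, so use the tie-corrected normal approximation (with continuity correction) for the p-value.
Step 5: p-value = 1.000000; compare to alpha = 0.05. fail to reject H0.

U_X = 15.5, p = 1.000000, fail to reject H0 at alpha = 0.05.


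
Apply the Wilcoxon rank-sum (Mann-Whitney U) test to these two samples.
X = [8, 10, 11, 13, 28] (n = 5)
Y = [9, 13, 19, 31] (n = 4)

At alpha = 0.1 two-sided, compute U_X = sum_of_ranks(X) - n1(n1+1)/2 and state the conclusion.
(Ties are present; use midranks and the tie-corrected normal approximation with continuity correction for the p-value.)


Step 1: Combine and sort all 9 observations; assign midranks.
sorted (value, group): (8,X), (9,Y), (10,X), (11,X), (13,X), (13,Y), (19,Y), (28,X), (31,Y)
ranks: 8->1, 9->2, 10->3, 11->4, 13->5.5, 13->5.5, 19->7, 28->8, 31->9
Step 2: Rank sum for X: R1 = 1 + 3 + 4 + 5.5 + 8 = 21.5.
Step 3: U_X = R1 - n1(n1+1)/2 = 21.5 - 5*6/2 = 21.5 - 15 = 6.5.
       U_Y = n1*n2 - U_X = 20 - 6.5 = 13.5.
Step 4: Ties are present, so use the tie-corrected normal approximation (with continuity correction) for the p-value.
Step 5: p-value = 0.460558; compare to alpha = 0.1. fail to reject H0.

U_X = 6.5, p = 0.460558, fail to reject H0 at alpha = 0.1.


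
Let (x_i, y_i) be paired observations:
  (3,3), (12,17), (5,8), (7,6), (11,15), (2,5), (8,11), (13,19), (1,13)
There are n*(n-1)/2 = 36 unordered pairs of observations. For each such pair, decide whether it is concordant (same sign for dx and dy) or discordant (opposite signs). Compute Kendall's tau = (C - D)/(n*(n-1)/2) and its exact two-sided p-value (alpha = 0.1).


Step 1: Enumerate the 36 unordered pairs (i,j) with i<j and classify each by sign(x_j-x_i) * sign(y_j-y_i).
  (1,2):dx=+9,dy=+14->C; (1,3):dx=+2,dy=+5->C; (1,4):dx=+4,dy=+3->C; (1,5):dx=+8,dy=+12->C
  (1,6):dx=-1,dy=+2->D; (1,7):dx=+5,dy=+8->C; (1,8):dx=+10,dy=+16->C; (1,9):dx=-2,dy=+10->D
  (2,3):dx=-7,dy=-9->C; (2,4):dx=-5,dy=-11->C; (2,5):dx=-1,dy=-2->C; (2,6):dx=-10,dy=-12->C
  (2,7):dx=-4,dy=-6->C; (2,8):dx=+1,dy=+2->C; (2,9):dx=-11,dy=-4->C; (3,4):dx=+2,dy=-2->D
  (3,5):dx=+6,dy=+7->C; (3,6):dx=-3,dy=-3->C; (3,7):dx=+3,dy=+3->C; (3,8):dx=+8,dy=+11->C
  (3,9):dx=-4,dy=+5->D; (4,5):dx=+4,dy=+9->C; (4,6):dx=-5,dy=-1->C; (4,7):dx=+1,dy=+5->C
  (4,8):dx=+6,dy=+13->C; (4,9):dx=-6,dy=+7->D; (5,6):dx=-9,dy=-10->C; (5,7):dx=-3,dy=-4->C
  (5,8):dx=+2,dy=+4->C; (5,9):dx=-10,dy=-2->C; (6,7):dx=+6,dy=+6->C; (6,8):dx=+11,dy=+14->C
  (6,9):dx=-1,dy=+8->D; (7,8):dx=+5,dy=+8->C; (7,9):dx=-7,dy=+2->D; (8,9):dx=-12,dy=-6->C
Step 2: C = 29, D = 7, total pairs = 36.
Step 3: tau = (C - D)/(n(n-1)/2) = (29 - 7)/36 = 0.611111.
Step 4: Exact two-sided p-value (enumerate n! = 362880 permutations of y under H0): p = 0.024741.
Step 5: alpha = 0.1. reject H0.

tau_b = 0.6111 (C=29, D=7), p = 0.024741, reject H0.


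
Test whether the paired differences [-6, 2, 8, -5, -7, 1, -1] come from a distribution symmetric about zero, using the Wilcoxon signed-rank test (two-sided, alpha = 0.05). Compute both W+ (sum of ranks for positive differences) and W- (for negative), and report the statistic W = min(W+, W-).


Step 1: Drop any zero differences (none here) and take |d_i|.
|d| = [6, 2, 8, 5, 7, 1, 1]
Step 2: Midrank |d_i| (ties get averaged ranks).
ranks: |6|->5, |2|->3, |8|->7, |5|->4, |7|->6, |1|->1.5, |1|->1.5
Step 3: Attach original signs; sum ranks with positive sign and with negative sign.
W+ = 3 + 7 + 1.5 = 11.5
W- = 5 + 4 + 6 + 1.5 = 16.5
(Check: W+ + W- = 28 should equal n(n+1)/2 = 28.)
Step 4: Test statistic W = min(W+, W-) = 11.5.
Step 5: Ties in |d|, so use the tie-corrected normal approximation.
        E[W] = n(n+1)/4 = 7*8/4 = 14.
        Tie groups: |d|=1 (t=2); sum(t^3 - t) = 6.
        Var[W] = n(n+1)(2n+1)/24 - sum(t^3-t)/48 = 840/24 - 6/48 = 34.875.
        z = (W - E[W]) / sqrt(Var[W]) = (11.5 - 14) / 5.9055 = -0.4233.
        Two-sided p = 2*Phi(z) = 0.672052.
Step 6: alpha = 0.05. fail to reject H0.

W+ = 11.5, W- = 16.5, W = min = 11.5, p = 0.672052, fail to reject H0.


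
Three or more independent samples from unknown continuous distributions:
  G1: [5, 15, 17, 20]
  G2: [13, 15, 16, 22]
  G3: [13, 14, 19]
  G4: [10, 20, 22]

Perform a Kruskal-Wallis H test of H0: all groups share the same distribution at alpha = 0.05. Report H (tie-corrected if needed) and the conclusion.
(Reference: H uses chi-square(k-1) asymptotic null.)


Step 1: Combine all N = 14 observations and assign midranks.
sorted (value, group, rank): (5,G1,1), (10,G4,2), (13,G2,3.5), (13,G3,3.5), (14,G3,5), (15,G1,6.5), (15,G2,6.5), (16,G2,8), (17,G1,9), (19,G3,10), (20,G1,11.5), (20,G4,11.5), (22,G2,13.5), (22,G4,13.5)
Step 2: Sum ranks within each group.
R_1 = 28 (n_1 = 4)
R_2 = 31.5 (n_2 = 4)
R_3 = 18.5 (n_3 = 3)
R_4 = 27 (n_4 = 3)
Step 3: H = 12/(N(N+1)) * sum(R_i^2/n_i) - 3(N+1)
     = 12/(14*15) * (28^2/4 + 31.5^2/4 + 18.5^2/3 + 27^2/3) - 3*15
     = 0.057143 * 801.146 - 45
     = 0.779762.
Step 4: Ties present; correction factor C = 1 - 24/(14^3 - 14) = 0.991209. Corrected H = 0.779762 / 0.991209 = 0.786678.
Step 5: Under H0, H ~ chi^2(3); p-value = 0.852651.
Step 6: alpha = 0.05. fail to reject H0.

H = 0.7867, df = 3, p = 0.852651, fail to reject H0.


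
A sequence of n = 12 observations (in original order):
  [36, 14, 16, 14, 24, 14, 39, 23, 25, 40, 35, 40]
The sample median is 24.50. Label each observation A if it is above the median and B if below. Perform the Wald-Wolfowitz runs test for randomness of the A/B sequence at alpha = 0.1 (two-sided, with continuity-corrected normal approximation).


Step 1: Compute median = 24.50; label A = above, B = below.
Labels in order: ABBBBBABAAAA  (n_A = 6, n_B = 6)
Step 2: Count runs R = 5.
Step 3: Under H0 (random ordering), E[R] = 2*n_A*n_B/(n_A+n_B) + 1 = 2*6*6/12 + 1 = 7.0000.
        Var[R] = 2*n_A*n_B*(2*n_A*n_B - n_A - n_B) / ((n_A+n_B)^2 * (n_A+n_B-1)) = 4320/1584 = 2.7273.
        SD[R] = 1.6514.
Step 4: Continuity-corrected z = (R + 0.5 - E[R]) / SD[R] = (5 + 0.5 - 7.0000) / 1.6514 = -0.9083.
Step 5: Two-sided p-value via normal approximation = 2*(1 - Phi(|z|)) = 0.363722.
Step 6: alpha = 0.1. fail to reject H0.

R = 5, z = -0.9083, p = 0.363722, fail to reject H0.


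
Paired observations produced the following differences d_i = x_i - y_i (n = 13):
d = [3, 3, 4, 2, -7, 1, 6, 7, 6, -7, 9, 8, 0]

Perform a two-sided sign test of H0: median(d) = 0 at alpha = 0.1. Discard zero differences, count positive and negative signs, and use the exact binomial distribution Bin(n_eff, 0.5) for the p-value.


Step 1: Discard zero differences. Original n = 13; n_eff = number of nonzero differences = 12.
Nonzero differences (with sign): +3, +3, +4, +2, -7, +1, +6, +7, +6, -7, +9, +8
Step 2: Count signs: positive = 10, negative = 2.
Step 3: Under H0: P(positive) = 0.5, so the number of positives S ~ Bin(12, 0.5).
Step 4: Two-sided exact p-value = sum of Bin(12,0.5) probabilities at or below the observed probability = 0.038574.
Step 5: alpha = 0.1. reject H0.

n_eff = 12, pos = 10, neg = 2, p = 0.038574, reject H0.


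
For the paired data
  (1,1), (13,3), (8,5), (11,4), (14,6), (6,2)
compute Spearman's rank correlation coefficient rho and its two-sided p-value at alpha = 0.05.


Step 1: Rank x and y separately (midranks; no ties here).
rank(x): 1->1, 13->5, 8->3, 11->4, 14->6, 6->2
rank(y): 1->1, 3->3, 5->5, 4->4, 6->6, 2->2
Step 2: d_i = R_x(i) - R_y(i); compute d_i^2.
  (1-1)^2=0, (5-3)^2=4, (3-5)^2=4, (4-4)^2=0, (6-6)^2=0, (2-2)^2=0
sum(d^2) = 8.
Step 3: rho = 1 - 6*8 / (6*(6^2 - 1)) = 1 - 48/210 = 0.771429.
Step 4: Under H0, t = rho * sqrt((n-2)/(1-rho^2)) = 2.4247 ~ t(4).
Step 5: Two-sided p-value from the t-distribution with 4 df = 0.072397.
Step 6: alpha = 0.05. fail to reject H0.

rho = 0.7714, p = 0.072397, fail to reject H0 at alpha = 0.05.


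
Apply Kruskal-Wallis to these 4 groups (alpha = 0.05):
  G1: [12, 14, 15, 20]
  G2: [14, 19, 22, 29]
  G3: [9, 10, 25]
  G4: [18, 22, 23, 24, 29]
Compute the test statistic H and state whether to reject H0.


Step 1: Combine all N = 16 observations and assign midranks.
sorted (value, group, rank): (9,G3,1), (10,G3,2), (12,G1,3), (14,G1,4.5), (14,G2,4.5), (15,G1,6), (18,G4,7), (19,G2,8), (20,G1,9), (22,G2,10.5), (22,G4,10.5), (23,G4,12), (24,G4,13), (25,G3,14), (29,G2,15.5), (29,G4,15.5)
Step 2: Sum ranks within each group.
R_1 = 22.5 (n_1 = 4)
R_2 = 38.5 (n_2 = 4)
R_3 = 17 (n_3 = 3)
R_4 = 58 (n_4 = 5)
Step 3: H = 12/(N(N+1)) * sum(R_i^2/n_i) - 3(N+1)
     = 12/(16*17) * (22.5^2/4 + 38.5^2/4 + 17^2/3 + 58^2/5) - 3*17
     = 0.044118 * 1266.26 - 51
     = 4.864338.
Step 4: Ties present; correction factor C = 1 - 18/(16^3 - 16) = 0.995588. Corrected H = 4.864338 / 0.995588 = 4.885894.
Step 5: Under H0, H ~ chi^2(3); p-value = 0.180346.
Step 6: alpha = 0.05. fail to reject H0.

H = 4.8859, df = 3, p = 0.180346, fail to reject H0.


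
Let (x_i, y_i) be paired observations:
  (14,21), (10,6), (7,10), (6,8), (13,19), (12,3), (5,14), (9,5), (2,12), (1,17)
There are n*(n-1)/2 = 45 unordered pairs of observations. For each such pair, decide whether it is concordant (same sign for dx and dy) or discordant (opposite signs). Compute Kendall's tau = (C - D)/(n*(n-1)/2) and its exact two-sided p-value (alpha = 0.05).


Step 1: Enumerate the 45 unordered pairs (i,j) with i<j and classify each by sign(x_j-x_i) * sign(y_j-y_i).
  (1,2):dx=-4,dy=-15->C; (1,3):dx=-7,dy=-11->C; (1,4):dx=-8,dy=-13->C; (1,5):dx=-1,dy=-2->C
  (1,6):dx=-2,dy=-18->C; (1,7):dx=-9,dy=-7->C; (1,8):dx=-5,dy=-16->C; (1,9):dx=-12,dy=-9->C
  (1,10):dx=-13,dy=-4->C; (2,3):dx=-3,dy=+4->D; (2,4):dx=-4,dy=+2->D; (2,5):dx=+3,dy=+13->C
  (2,6):dx=+2,dy=-3->D; (2,7):dx=-5,dy=+8->D; (2,8):dx=-1,dy=-1->C; (2,9):dx=-8,dy=+6->D
  (2,10):dx=-9,dy=+11->D; (3,4):dx=-1,dy=-2->C; (3,5):dx=+6,dy=+9->C; (3,6):dx=+5,dy=-7->D
  (3,7):dx=-2,dy=+4->D; (3,8):dx=+2,dy=-5->D; (3,9):dx=-5,dy=+2->D; (3,10):dx=-6,dy=+7->D
  (4,5):dx=+7,dy=+11->C; (4,6):dx=+6,dy=-5->D; (4,7):dx=-1,dy=+6->D; (4,8):dx=+3,dy=-3->D
  (4,9):dx=-4,dy=+4->D; (4,10):dx=-5,dy=+9->D; (5,6):dx=-1,dy=-16->C; (5,7):dx=-8,dy=-5->C
  (5,8):dx=-4,dy=-14->C; (5,9):dx=-11,dy=-7->C; (5,10):dx=-12,dy=-2->C; (6,7):dx=-7,dy=+11->D
  (6,8):dx=-3,dy=+2->D; (6,9):dx=-10,dy=+9->D; (6,10):dx=-11,dy=+14->D; (7,8):dx=+4,dy=-9->D
  (7,9):dx=-3,dy=-2->C; (7,10):dx=-4,dy=+3->D; (8,9):dx=-7,dy=+7->D; (8,10):dx=-8,dy=+12->D
  (9,10):dx=-1,dy=+5->D
Step 2: C = 20, D = 25, total pairs = 45.
Step 3: tau = (C - D)/(n(n-1)/2) = (20 - 25)/45 = -0.111111.
Step 4: Exact two-sided p-value (enumerate n! = 3628800 permutations of y under H0): p = 0.727490.
Step 5: alpha = 0.05. fail to reject H0.

tau_b = -0.1111 (C=20, D=25), p = 0.727490, fail to reject H0.


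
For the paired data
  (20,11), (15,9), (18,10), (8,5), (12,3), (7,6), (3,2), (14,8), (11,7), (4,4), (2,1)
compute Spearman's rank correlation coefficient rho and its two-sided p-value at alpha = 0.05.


Step 1: Rank x and y separately (midranks; no ties here).
rank(x): 20->11, 15->9, 18->10, 8->5, 12->7, 7->4, 3->2, 14->8, 11->6, 4->3, 2->1
rank(y): 11->11, 9->9, 10->10, 5->5, 3->3, 6->6, 2->2, 8->8, 7->7, 4->4, 1->1
Step 2: d_i = R_x(i) - R_y(i); compute d_i^2.
  (11-11)^2=0, (9-9)^2=0, (10-10)^2=0, (5-5)^2=0, (7-3)^2=16, (4-6)^2=4, (2-2)^2=0, (8-8)^2=0, (6-7)^2=1, (3-4)^2=1, (1-1)^2=0
sum(d^2) = 22.
Step 3: rho = 1 - 6*22 / (11*(11^2 - 1)) = 1 - 132/1320 = 0.900000.
Step 4: Under H0, t = rho * sqrt((n-2)/(1-rho^2)) = 6.1942 ~ t(9).
Step 5: Two-sided p-value from the t-distribution with 9 df = 0.000160.
Step 6: alpha = 0.05. reject H0.

rho = 0.9000, p = 0.000160, reject H0 at alpha = 0.05.


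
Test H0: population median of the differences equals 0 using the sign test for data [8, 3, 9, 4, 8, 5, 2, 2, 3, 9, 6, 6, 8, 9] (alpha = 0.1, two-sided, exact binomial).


Step 1: Discard zero differences. Original n = 14; n_eff = number of nonzero differences = 14.
Nonzero differences (with sign): +8, +3, +9, +4, +8, +5, +2, +2, +3, +9, +6, +6, +8, +9
Step 2: Count signs: positive = 14, negative = 0.
Step 3: Under H0: P(positive) = 0.5, so the number of positives S ~ Bin(14, 0.5).
Step 4: Two-sided exact p-value = sum of Bin(14,0.5) probabilities at or below the observed probability = 0.000122.
Step 5: alpha = 0.1. reject H0.

n_eff = 14, pos = 14, neg = 0, p = 0.000122, reject H0.


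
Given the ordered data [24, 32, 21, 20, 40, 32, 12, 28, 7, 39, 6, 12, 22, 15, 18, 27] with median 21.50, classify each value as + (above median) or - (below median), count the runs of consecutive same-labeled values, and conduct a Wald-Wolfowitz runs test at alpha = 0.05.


Step 1: Compute median = 21.50; label A = above, B = below.
Labels in order: AABBAABABABBABBA  (n_A = 8, n_B = 8)
Step 2: Count runs R = 11.
Step 3: Under H0 (random ordering), E[R] = 2*n_A*n_B/(n_A+n_B) + 1 = 2*8*8/16 + 1 = 9.0000.
        Var[R] = 2*n_A*n_B*(2*n_A*n_B - n_A - n_B) / ((n_A+n_B)^2 * (n_A+n_B-1)) = 14336/3840 = 3.7333.
        SD[R] = 1.9322.
Step 4: Continuity-corrected z = (R - 0.5 - E[R]) / SD[R] = (11 - 0.5 - 9.0000) / 1.9322 = 0.7763.
Step 5: Two-sided p-value via normal approximation = 2*(1 - Phi(|z|)) = 0.437558.
Step 6: alpha = 0.05. fail to reject H0.

R = 11, z = 0.7763, p = 0.437558, fail to reject H0.


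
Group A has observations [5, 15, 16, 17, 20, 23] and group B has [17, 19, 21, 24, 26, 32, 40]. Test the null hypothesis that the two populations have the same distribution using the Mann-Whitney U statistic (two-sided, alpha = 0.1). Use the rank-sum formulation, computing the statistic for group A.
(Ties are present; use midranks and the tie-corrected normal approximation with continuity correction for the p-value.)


Step 1: Combine and sort all 13 observations; assign midranks.
sorted (value, group): (5,X), (15,X), (16,X), (17,X), (17,Y), (19,Y), (20,X), (21,Y), (23,X), (24,Y), (26,Y), (32,Y), (40,Y)
ranks: 5->1, 15->2, 16->3, 17->4.5, 17->4.5, 19->6, 20->7, 21->8, 23->9, 24->10, 26->11, 32->12, 40->13
Step 2: Rank sum for X: R1 = 1 + 2 + 3 + 4.5 + 7 + 9 = 26.5.
Step 3: U_X = R1 - n1(n1+1)/2 = 26.5 - 6*7/2 = 26.5 - 21 = 5.5.
       U_Y = n1*n2 - U_X = 42 - 5.5 = 36.5.
Step 4: Ties are present, so use the tie-corrected normal approximation (with continuity correction) for the p-value.
Step 5: p-value = 0.031888; compare to alpha = 0.1. reject H0.

U_X = 5.5, p = 0.031888, reject H0 at alpha = 0.1.


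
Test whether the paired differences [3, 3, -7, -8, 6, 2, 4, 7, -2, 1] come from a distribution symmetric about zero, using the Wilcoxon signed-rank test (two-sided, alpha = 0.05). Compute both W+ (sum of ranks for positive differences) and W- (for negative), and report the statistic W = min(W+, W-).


Step 1: Drop any zero differences (none here) and take |d_i|.
|d| = [3, 3, 7, 8, 6, 2, 4, 7, 2, 1]
Step 2: Midrank |d_i| (ties get averaged ranks).
ranks: |3|->4.5, |3|->4.5, |7|->8.5, |8|->10, |6|->7, |2|->2.5, |4|->6, |7|->8.5, |2|->2.5, |1|->1
Step 3: Attach original signs; sum ranks with positive sign and with negative sign.
W+ = 4.5 + 4.5 + 7 + 2.5 + 6 + 8.5 + 1 = 34
W- = 8.5 + 10 + 2.5 = 21
(Check: W+ + W- = 55 should equal n(n+1)/2 = 55.)
Step 4: Test statistic W = min(W+, W-) = 21.
Step 5: Ties in |d|, so use the tie-corrected normal approximation.
        E[W] = n(n+1)/4 = 10*11/4 = 27.5.
        Tie groups: |d|=2 (t=2), |d|=3 (t=2), |d|=7 (t=2); sum(t^3 - t) = 18.
        Var[W] = n(n+1)(2n+1)/24 - sum(t^3-t)/48 = 2310/24 - 18/48 = 95.875.
        z = (W - E[W]) / sqrt(Var[W]) = (21 - 27.5) / 9.7916 = -0.6638.
        Two-sided p = 2*Phi(z) = 0.506795.
Step 6: alpha = 0.05. fail to reject H0.

W+ = 34, W- = 21, W = min = 21, p = 0.506795, fail to reject H0.


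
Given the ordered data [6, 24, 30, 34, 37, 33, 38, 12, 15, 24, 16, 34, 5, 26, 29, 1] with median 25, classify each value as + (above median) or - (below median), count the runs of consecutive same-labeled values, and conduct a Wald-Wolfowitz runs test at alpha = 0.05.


Step 1: Compute median = 25; label A = above, B = below.
Labels in order: BBAAAAABBBBABAAB  (n_A = 8, n_B = 8)
Step 2: Count runs R = 7.
Step 3: Under H0 (random ordering), E[R] = 2*n_A*n_B/(n_A+n_B) + 1 = 2*8*8/16 + 1 = 9.0000.
        Var[R] = 2*n_A*n_B*(2*n_A*n_B - n_A - n_B) / ((n_A+n_B)^2 * (n_A+n_B-1)) = 14336/3840 = 3.7333.
        SD[R] = 1.9322.
Step 4: Continuity-corrected z = (R + 0.5 - E[R]) / SD[R] = (7 + 0.5 - 9.0000) / 1.9322 = -0.7763.
Step 5: Two-sided p-value via normal approximation = 2*(1 - Phi(|z|)) = 0.437558.
Step 6: alpha = 0.05. fail to reject H0.

R = 7, z = -0.7763, p = 0.437558, fail to reject H0.


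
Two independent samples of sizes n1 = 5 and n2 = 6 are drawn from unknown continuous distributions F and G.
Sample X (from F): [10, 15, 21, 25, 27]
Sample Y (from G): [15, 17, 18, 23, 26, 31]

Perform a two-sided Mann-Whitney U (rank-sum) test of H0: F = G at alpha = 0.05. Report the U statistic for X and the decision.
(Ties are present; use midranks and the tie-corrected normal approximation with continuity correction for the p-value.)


Step 1: Combine and sort all 11 observations; assign midranks.
sorted (value, group): (10,X), (15,X), (15,Y), (17,Y), (18,Y), (21,X), (23,Y), (25,X), (26,Y), (27,X), (31,Y)
ranks: 10->1, 15->2.5, 15->2.5, 17->4, 18->5, 21->6, 23->7, 25->8, 26->9, 27->10, 31->11
Step 2: Rank sum for X: R1 = 1 + 2.5 + 6 + 8 + 10 = 27.5.
Step 3: U_X = R1 - n1(n1+1)/2 = 27.5 - 5*6/2 = 27.5 - 15 = 12.5.
       U_Y = n1*n2 - U_X = 30 - 12.5 = 17.5.
Step 4: Ties are present, so use the tie-corrected normal approximation (with continuity correction) for the p-value.
Step 5: p-value = 0.714379; compare to alpha = 0.05. fail to reject H0.

U_X = 12.5, p = 0.714379, fail to reject H0 at alpha = 0.05.


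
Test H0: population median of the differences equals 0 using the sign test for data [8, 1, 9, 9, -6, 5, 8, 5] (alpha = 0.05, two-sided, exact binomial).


Step 1: Discard zero differences. Original n = 8; n_eff = number of nonzero differences = 8.
Nonzero differences (with sign): +8, +1, +9, +9, -6, +5, +8, +5
Step 2: Count signs: positive = 7, negative = 1.
Step 3: Under H0: P(positive) = 0.5, so the number of positives S ~ Bin(8, 0.5).
Step 4: Two-sided exact p-value = sum of Bin(8,0.5) probabilities at or below the observed probability = 0.070312.
Step 5: alpha = 0.05. fail to reject H0.

n_eff = 8, pos = 7, neg = 1, p = 0.070312, fail to reject H0.
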